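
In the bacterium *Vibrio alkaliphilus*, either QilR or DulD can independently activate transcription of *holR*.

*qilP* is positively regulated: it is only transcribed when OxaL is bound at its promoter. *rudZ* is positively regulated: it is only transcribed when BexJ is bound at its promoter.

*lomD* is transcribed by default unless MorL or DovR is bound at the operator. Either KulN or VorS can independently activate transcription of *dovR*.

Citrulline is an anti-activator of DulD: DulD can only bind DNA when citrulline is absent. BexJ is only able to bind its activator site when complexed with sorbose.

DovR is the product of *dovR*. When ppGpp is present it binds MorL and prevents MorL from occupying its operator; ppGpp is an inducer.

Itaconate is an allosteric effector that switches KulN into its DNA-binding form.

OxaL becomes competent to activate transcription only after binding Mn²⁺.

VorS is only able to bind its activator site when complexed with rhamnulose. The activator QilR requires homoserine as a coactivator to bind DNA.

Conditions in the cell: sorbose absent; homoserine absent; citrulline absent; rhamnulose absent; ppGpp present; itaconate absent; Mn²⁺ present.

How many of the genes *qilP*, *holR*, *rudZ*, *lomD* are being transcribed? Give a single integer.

Mn²⁺ is present, so OxaL is active.
No repressor is bound and OxaL is active, so *qilP* is transcribed.
→ *qilP* is ON.
Homoserine is absent, so QilR is inactive.
Citrulline is absent, so DulD is active.
Activator DulD is present, so *holR* is transcribed.
→ *holR* is ON.
Sorbose is absent, so BexJ is inactive.
Required activator BexJ is absent, so *rudZ* is not transcribed.
→ *rudZ* is OFF.
ppGpp is present, so MorL is inactive.
Itaconate is absent, so KulN is inactive.
Rhamnulose is absent, so VorS is inactive.
No activator is available at the *dovR* promoter, so *dovR* is not transcribed.
So DovR is not produced.
With no repressor bound, *lomD* is transcribed.
→ *lomD* is ON.
3 of the 4 genes are transcribed.

3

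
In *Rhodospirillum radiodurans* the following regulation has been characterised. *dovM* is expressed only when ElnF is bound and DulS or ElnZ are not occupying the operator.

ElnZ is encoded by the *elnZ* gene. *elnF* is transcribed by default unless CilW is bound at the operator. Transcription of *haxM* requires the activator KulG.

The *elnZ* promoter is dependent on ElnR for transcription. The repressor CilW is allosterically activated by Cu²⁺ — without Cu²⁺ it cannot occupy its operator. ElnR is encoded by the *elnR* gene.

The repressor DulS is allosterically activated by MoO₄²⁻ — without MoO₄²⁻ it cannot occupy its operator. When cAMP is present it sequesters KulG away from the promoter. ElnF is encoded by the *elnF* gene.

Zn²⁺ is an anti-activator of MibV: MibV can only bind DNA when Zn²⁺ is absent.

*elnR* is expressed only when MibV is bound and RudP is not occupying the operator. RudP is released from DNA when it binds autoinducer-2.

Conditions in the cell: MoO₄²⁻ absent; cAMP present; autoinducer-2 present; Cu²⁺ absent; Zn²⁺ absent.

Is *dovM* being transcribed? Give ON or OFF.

Cu²⁺ is absent, so CilW is inactive.
With no repressor bound, *elnF* is transcribed.
So ElnF is produced and active.
MoO₄²⁻ is absent, so DulS is inactive.
Zn²⁺ is absent, so MibV is active.
Autoinducer-2 is present, so RudP is inactive.
No repressor is bound and MibV is active, so *elnR* is transcribed.
So ElnR is produced and active.
No repressor is bound and ElnR is active, so *elnZ* is transcribed.
So ElnZ is produced and active.
With repressor ElnZ bound, *dovM* is not transcribed.

OFF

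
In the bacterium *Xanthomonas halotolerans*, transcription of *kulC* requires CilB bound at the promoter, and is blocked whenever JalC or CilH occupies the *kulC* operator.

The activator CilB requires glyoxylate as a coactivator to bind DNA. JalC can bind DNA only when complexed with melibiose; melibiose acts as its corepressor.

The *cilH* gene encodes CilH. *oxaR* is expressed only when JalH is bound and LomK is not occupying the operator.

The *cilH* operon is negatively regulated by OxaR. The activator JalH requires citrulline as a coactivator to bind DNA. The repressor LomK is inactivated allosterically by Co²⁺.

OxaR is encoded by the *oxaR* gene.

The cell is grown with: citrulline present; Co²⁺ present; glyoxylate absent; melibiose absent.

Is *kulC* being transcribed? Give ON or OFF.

Melibiose is absent, so JalC is inactive.
Glyoxylate is absent, so CilB is inactive.
Citrulline is present, so JalH is active.
Co²⁺ is present, so LomK is inactive.
No repressor is bound and JalH is active, so *oxaR* is transcribed.
So OxaR is produced and active.
With repressor OxaR bound, *cilH* is not transcribed.
So CilH is not produced.
Required activator CilB is absent, so *kulC* is not transcribed.

OFF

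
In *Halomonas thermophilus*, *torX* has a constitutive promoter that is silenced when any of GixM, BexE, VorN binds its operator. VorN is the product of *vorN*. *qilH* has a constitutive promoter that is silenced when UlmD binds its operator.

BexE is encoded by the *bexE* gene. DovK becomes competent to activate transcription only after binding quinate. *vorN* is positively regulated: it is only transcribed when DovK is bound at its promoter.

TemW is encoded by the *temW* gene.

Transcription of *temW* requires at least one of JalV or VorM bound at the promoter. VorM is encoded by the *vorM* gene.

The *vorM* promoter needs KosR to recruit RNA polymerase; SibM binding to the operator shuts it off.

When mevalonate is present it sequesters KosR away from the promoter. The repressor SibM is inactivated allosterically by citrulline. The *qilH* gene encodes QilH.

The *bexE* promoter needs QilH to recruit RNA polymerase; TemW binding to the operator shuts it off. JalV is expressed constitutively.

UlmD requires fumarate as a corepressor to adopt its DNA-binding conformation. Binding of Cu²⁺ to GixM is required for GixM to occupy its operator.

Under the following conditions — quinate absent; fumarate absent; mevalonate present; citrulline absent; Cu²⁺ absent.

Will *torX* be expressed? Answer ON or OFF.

Cu²⁺ is absent, so GixM is inactive.
Fumarate is absent, so UlmD is inactive.
With no repressor bound, *qilH* is transcribed.
So QilH is produced and active.
JalV is produced constitutively and is active.
Citrulline is absent, so SibM is active.
Mevalonate is present, so KosR is inactive.
With repressor SibM bound, *vorM* is not transcribed.
So VorM is not produced.
Activator JalV is present, so *temW* is transcribed.
So TemW is produced and active.
With repressor TemW bound, *bexE* is not transcribed.
So BexE is not produced.
Quinate is absent, so DovK is inactive.
Required activator DovK is absent, so *vorN* is not transcribed.
So VorN is not produced.
With no repressor bound, *torX* is transcribed.

ON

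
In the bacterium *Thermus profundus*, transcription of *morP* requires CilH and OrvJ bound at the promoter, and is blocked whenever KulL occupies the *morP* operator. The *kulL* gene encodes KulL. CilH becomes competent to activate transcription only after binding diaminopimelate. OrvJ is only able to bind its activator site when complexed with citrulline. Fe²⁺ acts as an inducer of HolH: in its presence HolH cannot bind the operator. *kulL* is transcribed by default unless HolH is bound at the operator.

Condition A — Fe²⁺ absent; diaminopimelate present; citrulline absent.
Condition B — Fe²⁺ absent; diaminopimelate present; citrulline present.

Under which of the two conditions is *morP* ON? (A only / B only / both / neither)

Condition A:
Fe²⁺ is absent, so HolH is active.
With repressor HolH bound, *kulL* is not transcribed.
So KulL is not produced.
Diaminopimelate is present, so CilH is active.
Citrulline is absent, so OrvJ is inactive.
Required activator OrvJ is absent, so *morP* is not transcribed.
→ *morP* is OFF in A.
Condition B:
Fe²⁺ is absent, so HolH is active.
With repressor HolH bound, *kulL* is not transcribed.
So KulL is not produced.
Diaminopimelate is present, so CilH is active.
Citrulline is present, so OrvJ is active.
No repressor is bound and CilH and OrvJ are active, so *morP* is transcribed.
→ *morP* is ON in B.

B only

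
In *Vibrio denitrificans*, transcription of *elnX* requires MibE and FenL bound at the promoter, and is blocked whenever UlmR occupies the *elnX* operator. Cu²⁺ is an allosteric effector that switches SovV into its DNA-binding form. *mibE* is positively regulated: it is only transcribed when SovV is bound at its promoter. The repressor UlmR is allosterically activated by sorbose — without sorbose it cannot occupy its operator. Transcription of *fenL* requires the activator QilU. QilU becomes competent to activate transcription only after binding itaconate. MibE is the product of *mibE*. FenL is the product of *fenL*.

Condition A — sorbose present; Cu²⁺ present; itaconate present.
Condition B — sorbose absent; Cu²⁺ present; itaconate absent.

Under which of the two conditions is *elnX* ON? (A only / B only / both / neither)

neither

Condition A:
Sorbose is present, so UlmR is active.
Cu²⁺ is present, so SovV is active.
No repressor is bound and SovV is active, so *mibE* is transcribed.
So MibE is produced and active.
Itaconate is present, so QilU is active.
No repressor is bound and QilU is active, so *fenL* is transcribed.
So FenL is produced and active.
With repressor UlmR bound, *elnX* is not transcribed.
→ *elnX* is OFF in A.
Condition B:
Sorbose is absent, so UlmR is inactive.
Cu²⁺ is present, so SovV is active.
No repressor is bound and SovV is active, so *mibE* is transcribed.
So MibE is produced and active.
Itaconate is absent, so QilU is inactive.
Required activator QilU is absent, so *fenL* is not transcribed.
So FenL is not produced.
Required activator FenL is absent, so *elnX* is not transcribed.
→ *elnX* is OFF in B.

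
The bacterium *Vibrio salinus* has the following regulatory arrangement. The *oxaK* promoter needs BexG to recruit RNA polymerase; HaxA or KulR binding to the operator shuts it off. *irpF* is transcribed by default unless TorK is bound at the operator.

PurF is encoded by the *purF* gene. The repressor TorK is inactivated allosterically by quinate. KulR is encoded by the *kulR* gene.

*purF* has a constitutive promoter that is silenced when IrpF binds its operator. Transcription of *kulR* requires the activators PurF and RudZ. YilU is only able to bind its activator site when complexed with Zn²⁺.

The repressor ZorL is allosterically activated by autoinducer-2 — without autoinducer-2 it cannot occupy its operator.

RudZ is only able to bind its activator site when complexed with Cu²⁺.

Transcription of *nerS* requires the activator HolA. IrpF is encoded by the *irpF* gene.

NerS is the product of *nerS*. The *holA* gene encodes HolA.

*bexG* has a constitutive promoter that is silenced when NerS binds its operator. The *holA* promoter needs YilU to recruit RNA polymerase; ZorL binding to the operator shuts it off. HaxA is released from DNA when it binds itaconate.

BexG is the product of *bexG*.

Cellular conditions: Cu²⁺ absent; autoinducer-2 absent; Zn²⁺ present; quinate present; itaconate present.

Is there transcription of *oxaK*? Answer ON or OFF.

OFF

Itaconate is present, so HaxA is inactive.
Quinate is present, so TorK is inactive.
With no repressor bound, *irpF* is transcribed.
So IrpF is produced and active.
With repressor IrpF bound, *purF* is not transcribed.
So PurF is not produced.
Cu²⁺ is absent, so RudZ is inactive.
Required activator PurF is absent, so *kulR* is not transcribed.
So KulR is not produced.
Autoinducer-2 is absent, so ZorL is inactive.
Zn²⁺ is present, so YilU is active.
No repressor is bound and YilU is active, so *holA* is transcribed.
So HolA is produced and active.
No repressor is bound and HolA is active, so *nerS* is transcribed.
So NerS is produced and active.
With repressor NerS bound, *bexG* is not transcribed.
So BexG is not produced.
Required activator BexG is absent, so *oxaK* is not transcribed.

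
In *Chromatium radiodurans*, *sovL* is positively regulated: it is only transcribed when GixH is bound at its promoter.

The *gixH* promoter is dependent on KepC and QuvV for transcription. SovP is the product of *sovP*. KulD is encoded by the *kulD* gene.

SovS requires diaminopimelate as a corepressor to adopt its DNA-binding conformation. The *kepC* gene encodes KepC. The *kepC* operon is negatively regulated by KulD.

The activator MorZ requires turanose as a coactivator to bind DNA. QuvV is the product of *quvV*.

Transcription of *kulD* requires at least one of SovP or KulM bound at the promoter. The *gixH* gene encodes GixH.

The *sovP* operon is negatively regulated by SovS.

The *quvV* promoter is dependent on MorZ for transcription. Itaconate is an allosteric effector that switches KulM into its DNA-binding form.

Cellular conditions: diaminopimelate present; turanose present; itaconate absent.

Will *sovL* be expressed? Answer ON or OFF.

ON

Diaminopimelate is present, so SovS is active.
With repressor SovS bound, *sovP* is not transcribed.
So SovP is not produced.
Itaconate is absent, so KulM is inactive.
No activator is available at the *kulD* promoter, so *kulD* is not transcribed.
So KulD is not produced.
With no repressor bound, *kepC* is transcribed.
So KepC is produced and active.
Turanose is present, so MorZ is active.
No repressor is bound and MorZ is active, so *quvV* is transcribed.
So QuvV is produced and active.
No repressor is bound and KepC and QuvV are active, so *gixH* is transcribed.
So GixH is produced and active.
No repressor is bound and GixH is active, so *sovL* is transcribed.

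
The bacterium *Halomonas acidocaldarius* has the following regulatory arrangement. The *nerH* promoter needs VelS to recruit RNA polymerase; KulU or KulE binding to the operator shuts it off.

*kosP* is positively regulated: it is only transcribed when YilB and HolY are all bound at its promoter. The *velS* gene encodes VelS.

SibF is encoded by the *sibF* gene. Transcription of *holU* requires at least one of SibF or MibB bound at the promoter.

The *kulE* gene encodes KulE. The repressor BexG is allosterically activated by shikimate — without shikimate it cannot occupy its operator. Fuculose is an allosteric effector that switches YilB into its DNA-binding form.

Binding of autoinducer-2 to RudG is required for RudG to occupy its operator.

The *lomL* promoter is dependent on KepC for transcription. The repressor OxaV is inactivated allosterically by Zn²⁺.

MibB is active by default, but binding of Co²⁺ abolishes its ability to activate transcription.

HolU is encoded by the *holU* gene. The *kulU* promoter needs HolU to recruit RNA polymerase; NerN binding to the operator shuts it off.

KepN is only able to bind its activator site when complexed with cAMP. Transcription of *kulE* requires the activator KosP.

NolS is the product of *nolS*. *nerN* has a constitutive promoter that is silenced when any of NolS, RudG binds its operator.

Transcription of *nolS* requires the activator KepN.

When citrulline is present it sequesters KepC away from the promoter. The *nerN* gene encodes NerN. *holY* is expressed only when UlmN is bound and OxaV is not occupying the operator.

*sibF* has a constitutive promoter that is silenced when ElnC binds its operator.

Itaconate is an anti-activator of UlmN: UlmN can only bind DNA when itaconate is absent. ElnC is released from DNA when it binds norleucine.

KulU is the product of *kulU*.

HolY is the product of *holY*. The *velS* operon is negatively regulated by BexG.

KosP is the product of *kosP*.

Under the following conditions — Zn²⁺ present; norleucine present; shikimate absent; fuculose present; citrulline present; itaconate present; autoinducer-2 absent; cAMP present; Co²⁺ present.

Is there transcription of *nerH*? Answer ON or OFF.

OFF

Norleucine is present, so ElnC is inactive.
With no repressor bound, *sibF* is transcribed.
So SibF is produced and active.
Co²⁺ is present, so MibB is inactive.
Activator SibF is present, so *holU* is transcribed.
So HolU is produced and active.
cAMP is present, so KepN is active.
No repressor is bound and KepN is active, so *nolS* is transcribed.
So NolS is produced and active.
Autoinducer-2 is absent, so RudG is inactive.
With repressor NolS bound, *nerN* is not transcribed.
So NerN is not produced.
No repressor is bound and HolU is active, so *kulU* is transcribed.
So KulU is produced and active.
Shikimate is absent, so BexG is inactive.
With no repressor bound, *velS* is transcribed.
So VelS is produced and active.
Fuculose is present, so YilB is active.
Zn²⁺ is present, so OxaV is inactive.
Itaconate is present, so UlmN is inactive.
Required activator UlmN is absent, so *holY* is not transcribed.
So HolY is not produced.
Required activator HolY is absent, so *kosP* is not transcribed.
So KosP is not produced.
Required activator KosP is absent, so *kulE* is not transcribed.
So KulE is not produced.
With repressor KulU bound, *nerH* is not transcribed.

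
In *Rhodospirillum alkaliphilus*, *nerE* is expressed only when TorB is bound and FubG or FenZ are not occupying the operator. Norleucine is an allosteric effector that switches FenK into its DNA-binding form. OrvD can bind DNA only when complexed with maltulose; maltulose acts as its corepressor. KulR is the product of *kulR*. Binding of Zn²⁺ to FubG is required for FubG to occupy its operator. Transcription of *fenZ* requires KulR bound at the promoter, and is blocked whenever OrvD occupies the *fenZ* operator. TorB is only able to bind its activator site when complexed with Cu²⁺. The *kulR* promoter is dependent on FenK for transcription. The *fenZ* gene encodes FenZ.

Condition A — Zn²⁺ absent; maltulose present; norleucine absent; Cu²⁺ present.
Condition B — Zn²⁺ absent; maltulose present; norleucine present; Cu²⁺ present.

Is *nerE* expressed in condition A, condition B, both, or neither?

Condition A:
Zn²⁺ is absent, so FubG is inactive.
Maltulose is present, so OrvD is active.
Norleucine is absent, so FenK is inactive.
Required activator FenK is absent, so *kulR* is not transcribed.
So KulR is not produced.
With repressor OrvD bound, *fenZ* is not transcribed.
So FenZ is not produced.
Cu²⁺ is present, so TorB is active.
No repressor is bound and TorB is active, so *nerE* is transcribed.
→ *nerE* is ON in A.
Condition B:
Zn²⁺ is absent, so FubG is inactive.
Maltulose is present, so OrvD is active.
Norleucine is present, so FenK is active.
No repressor is bound and FenK is active, so *kulR* is transcribed.
So KulR is produced and active.
With repressor OrvD bound, *fenZ* is not transcribed.
So FenZ is not produced.
Cu²⁺ is present, so TorB is active.
No repressor is bound and TorB is active, so *nerE* is transcribed.
→ *nerE* is ON in B.

both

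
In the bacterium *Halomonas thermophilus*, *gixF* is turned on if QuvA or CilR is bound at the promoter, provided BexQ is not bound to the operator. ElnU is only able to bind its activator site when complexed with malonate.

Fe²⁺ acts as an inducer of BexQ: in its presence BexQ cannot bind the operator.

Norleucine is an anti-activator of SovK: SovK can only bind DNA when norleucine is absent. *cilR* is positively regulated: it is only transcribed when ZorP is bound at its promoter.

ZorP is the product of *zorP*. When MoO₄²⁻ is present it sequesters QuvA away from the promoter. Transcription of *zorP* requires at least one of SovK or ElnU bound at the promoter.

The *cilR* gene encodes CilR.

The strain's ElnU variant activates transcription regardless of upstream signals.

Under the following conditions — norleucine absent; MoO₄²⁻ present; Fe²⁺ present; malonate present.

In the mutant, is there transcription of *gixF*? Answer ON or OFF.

ON

MoO₄²⁻ is present, so QuvA is inactive.
Fe²⁺ is present, so BexQ is inactive.
Norleucine is absent, so SovK is active.
ElnU is constitutively active in this strain.
Activator SovK is present, so *zorP* is transcribed.
So ZorP is produced and active.
No repressor is bound and ZorP is active, so *cilR* is transcribed.
So CilR is produced and active.
Activator CilR is present, so *gixF* is transcribed.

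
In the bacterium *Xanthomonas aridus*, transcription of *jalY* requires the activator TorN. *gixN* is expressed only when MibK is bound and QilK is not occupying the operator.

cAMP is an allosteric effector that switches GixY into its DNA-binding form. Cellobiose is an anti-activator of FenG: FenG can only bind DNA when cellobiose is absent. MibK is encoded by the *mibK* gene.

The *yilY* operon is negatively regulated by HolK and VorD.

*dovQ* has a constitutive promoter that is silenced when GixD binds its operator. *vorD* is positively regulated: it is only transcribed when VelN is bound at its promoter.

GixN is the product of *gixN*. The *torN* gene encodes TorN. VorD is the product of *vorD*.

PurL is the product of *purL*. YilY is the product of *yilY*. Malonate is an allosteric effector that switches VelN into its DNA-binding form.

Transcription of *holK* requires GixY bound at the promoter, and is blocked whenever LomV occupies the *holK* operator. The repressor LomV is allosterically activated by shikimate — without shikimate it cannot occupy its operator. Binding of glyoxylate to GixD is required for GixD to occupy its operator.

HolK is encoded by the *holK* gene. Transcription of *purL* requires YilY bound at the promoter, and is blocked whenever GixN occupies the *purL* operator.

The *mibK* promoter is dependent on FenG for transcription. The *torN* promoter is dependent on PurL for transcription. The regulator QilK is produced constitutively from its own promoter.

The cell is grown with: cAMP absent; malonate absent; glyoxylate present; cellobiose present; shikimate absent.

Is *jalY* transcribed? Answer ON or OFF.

ON

Shikimate is absent, so LomV is inactive.
cAMP is absent, so GixY is inactive.
Required activator GixY is absent, so *holK* is not transcribed.
So HolK is not produced.
Malonate is absent, so VelN is inactive.
Required activator VelN is absent, so *vorD* is not transcribed.
So VorD is not produced.
With no repressor bound, *yilY* is transcribed.
So YilY is produced and active.
Cellobiose is present, so FenG is inactive.
Required activator FenG is absent, so *mibK* is not transcribed.
So MibK is not produced.
QilK is produced constitutively and is active.
With repressor QilK bound, *gixN* is not transcribed.
So GixN is not produced.
No repressor is bound and YilY is active, so *purL* is transcribed.
So PurL is produced and active.
No repressor is bound and PurL is active, so *torN* is transcribed.
So TorN is produced and active.
No repressor is bound and TorN is active, so *jalY* is transcribed.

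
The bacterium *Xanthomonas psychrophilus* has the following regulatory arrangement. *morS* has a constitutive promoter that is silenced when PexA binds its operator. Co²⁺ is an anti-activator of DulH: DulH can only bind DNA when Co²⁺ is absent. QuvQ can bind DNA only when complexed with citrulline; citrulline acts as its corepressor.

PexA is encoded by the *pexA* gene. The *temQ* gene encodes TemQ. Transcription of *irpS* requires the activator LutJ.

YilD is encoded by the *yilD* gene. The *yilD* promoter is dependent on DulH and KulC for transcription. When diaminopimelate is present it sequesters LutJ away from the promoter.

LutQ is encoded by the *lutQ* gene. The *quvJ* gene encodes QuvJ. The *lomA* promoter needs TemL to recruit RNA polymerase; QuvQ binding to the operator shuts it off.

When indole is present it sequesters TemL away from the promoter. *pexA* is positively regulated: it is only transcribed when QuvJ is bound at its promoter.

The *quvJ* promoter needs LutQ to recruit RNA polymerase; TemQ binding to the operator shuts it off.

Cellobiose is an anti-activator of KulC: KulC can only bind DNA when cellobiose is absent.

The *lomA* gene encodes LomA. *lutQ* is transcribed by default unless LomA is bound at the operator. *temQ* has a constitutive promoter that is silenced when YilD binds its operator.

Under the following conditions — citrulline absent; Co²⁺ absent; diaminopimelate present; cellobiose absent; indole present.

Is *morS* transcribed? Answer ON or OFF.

OFF

Citrulline is absent, so QuvQ is inactive.
Indole is present, so TemL is inactive.
Required activator TemL is absent, so *lomA* is not transcribed.
So LomA is not produced.
With no repressor bound, *lutQ* is transcribed.
So LutQ is produced and active.
Co²⁺ is absent, so DulH is active.
Cellobiose is absent, so KulC is active.
No repressor is bound and DulH and KulC are active, so *yilD* is transcribed.
So YilD is produced and active.
With repressor YilD bound, *temQ* is not transcribed.
So TemQ is not produced.
No repressor is bound and LutQ is active, so *quvJ* is transcribed.
So QuvJ is produced and active.
No repressor is bound and QuvJ is active, so *pexA* is transcribed.
So PexA is produced and active.
With repressor PexA bound, *morS* is not transcribed.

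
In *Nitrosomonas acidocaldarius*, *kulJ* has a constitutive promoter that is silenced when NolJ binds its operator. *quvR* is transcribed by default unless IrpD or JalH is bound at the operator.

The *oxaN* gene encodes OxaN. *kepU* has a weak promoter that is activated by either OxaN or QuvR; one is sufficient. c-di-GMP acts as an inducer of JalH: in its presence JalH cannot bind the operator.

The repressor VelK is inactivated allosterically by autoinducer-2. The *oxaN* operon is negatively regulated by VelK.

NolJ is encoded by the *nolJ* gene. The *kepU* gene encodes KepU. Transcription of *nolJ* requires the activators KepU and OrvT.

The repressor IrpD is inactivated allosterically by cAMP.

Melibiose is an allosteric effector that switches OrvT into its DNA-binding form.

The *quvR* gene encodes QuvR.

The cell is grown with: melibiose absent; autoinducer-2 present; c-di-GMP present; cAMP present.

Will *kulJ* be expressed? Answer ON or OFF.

ON

Autoinducer-2 is present, so VelK is inactive.
With no repressor bound, *oxaN* is transcribed.
So OxaN is produced and active.
cAMP is present, so IrpD is inactive.
c-di-GMP is present, so JalH is inactive.
With no repressor bound, *quvR* is transcribed.
So QuvR is produced and active.
Activator OxaN is present, so *kepU* is transcribed.
So KepU is produced and active.
Melibiose is absent, so OrvT is inactive.
Required activator OrvT is absent, so *nolJ* is not transcribed.
So NolJ is not produced.
With no repressor bound, *kulJ* is transcribed.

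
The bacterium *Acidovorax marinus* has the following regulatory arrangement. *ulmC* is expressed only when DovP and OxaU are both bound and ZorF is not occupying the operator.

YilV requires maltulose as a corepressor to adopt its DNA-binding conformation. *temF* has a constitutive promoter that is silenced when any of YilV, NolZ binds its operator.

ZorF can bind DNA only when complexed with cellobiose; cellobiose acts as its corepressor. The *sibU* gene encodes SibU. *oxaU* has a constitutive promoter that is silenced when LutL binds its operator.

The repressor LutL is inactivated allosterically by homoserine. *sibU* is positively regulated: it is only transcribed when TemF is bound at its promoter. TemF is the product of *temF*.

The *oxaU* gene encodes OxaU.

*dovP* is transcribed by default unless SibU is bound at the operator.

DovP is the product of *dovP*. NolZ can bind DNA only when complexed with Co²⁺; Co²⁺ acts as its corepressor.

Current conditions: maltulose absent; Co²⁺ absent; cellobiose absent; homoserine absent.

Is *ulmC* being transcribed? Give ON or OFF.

Maltulose is absent, so YilV is inactive.
Co²⁺ is absent, so NolZ is inactive.
With no repressor bound, *temF* is transcribed.
So TemF is produced and active.
No repressor is bound and TemF is active, so *sibU* is transcribed.
So SibU is produced and active.
With repressor SibU bound, *dovP* is not transcribed.
So DovP is not produced.
Homoserine is absent, so LutL is active.
With repressor LutL bound, *oxaU* is not transcribed.
So OxaU is not produced.
Cellobiose is absent, so ZorF is inactive.
Required activator DovP is absent, so *ulmC* is not transcribed.

OFF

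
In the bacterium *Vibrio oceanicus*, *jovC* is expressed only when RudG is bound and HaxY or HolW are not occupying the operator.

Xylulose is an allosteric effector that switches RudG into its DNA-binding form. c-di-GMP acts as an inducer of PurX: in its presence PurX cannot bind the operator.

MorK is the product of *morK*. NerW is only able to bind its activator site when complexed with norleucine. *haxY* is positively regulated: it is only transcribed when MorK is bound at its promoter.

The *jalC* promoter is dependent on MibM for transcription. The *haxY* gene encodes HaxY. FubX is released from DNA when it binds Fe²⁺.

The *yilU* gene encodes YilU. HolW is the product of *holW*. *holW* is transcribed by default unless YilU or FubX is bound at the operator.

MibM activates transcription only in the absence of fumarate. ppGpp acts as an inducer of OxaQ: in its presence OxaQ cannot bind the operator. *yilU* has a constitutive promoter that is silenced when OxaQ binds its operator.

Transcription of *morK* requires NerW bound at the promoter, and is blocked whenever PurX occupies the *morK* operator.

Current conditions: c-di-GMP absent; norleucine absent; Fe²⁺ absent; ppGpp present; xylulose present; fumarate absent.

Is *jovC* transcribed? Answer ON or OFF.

ON

c-di-GMP is absent, so PurX is active.
Norleucine is absent, so NerW is inactive.
With repressor PurX bound, *morK* is not transcribed.
So MorK is not produced.
Required activator MorK is absent, so *haxY* is not transcribed.
So HaxY is not produced.
Xylulose is present, so RudG is active.
ppGpp is present, so OxaQ is inactive.
With no repressor bound, *yilU* is transcribed.
So YilU is produced and active.
Fe²⁺ is absent, so FubX is active.
With repressor YilU bound, *holW* is not transcribed.
So HolW is not produced.
No repressor is bound and RudG is active, so *jovC* is transcribed.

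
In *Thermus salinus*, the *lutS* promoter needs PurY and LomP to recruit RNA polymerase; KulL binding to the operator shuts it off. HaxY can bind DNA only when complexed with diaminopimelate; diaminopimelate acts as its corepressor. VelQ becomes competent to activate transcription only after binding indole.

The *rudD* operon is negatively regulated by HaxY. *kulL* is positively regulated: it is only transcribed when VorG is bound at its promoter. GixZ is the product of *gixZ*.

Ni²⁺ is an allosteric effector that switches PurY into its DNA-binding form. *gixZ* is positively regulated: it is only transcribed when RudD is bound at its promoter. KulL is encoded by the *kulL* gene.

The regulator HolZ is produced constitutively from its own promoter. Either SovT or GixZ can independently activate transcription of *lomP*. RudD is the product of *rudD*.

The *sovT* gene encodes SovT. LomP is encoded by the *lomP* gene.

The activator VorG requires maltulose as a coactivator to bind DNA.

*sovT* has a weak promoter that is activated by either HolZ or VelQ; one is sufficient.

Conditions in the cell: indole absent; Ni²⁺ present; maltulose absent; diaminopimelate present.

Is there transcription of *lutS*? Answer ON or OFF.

Ni²⁺ is present, so PurY is active.
Maltulose is absent, so VorG is inactive.
Required activator VorG is absent, so *kulL* is not transcribed.
So KulL is not produced.
HolZ is produced constitutively and is active.
Indole is absent, so VelQ is inactive.
Activator HolZ is present, so *sovT* is transcribed.
So SovT is produced and active.
Diaminopimelate is present, so HaxY is active.
With repressor HaxY bound, *rudD* is not transcribed.
So RudD is not produced.
Required activator RudD is absent, so *gixZ* is not transcribed.
So GixZ is not produced.
Activator SovT is present, so *lomP* is transcribed.
So LomP is produced and active.
No repressor is bound and PurY and LomP are active, so *lutS* is transcribed.

ON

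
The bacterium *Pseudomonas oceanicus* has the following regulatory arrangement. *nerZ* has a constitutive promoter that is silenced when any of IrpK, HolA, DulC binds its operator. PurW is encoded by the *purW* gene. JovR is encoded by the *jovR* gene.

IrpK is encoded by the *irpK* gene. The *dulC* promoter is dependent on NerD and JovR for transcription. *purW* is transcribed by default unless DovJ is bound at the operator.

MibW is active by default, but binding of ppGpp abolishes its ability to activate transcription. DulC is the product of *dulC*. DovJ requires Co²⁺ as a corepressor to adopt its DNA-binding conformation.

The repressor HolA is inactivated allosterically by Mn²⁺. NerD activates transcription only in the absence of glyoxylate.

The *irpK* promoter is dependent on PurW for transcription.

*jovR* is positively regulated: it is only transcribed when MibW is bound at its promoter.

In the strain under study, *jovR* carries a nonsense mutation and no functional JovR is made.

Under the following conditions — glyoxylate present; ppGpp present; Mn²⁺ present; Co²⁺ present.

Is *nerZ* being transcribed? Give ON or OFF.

ON

Co²⁺ is present, so DovJ is active.
With repressor DovJ bound, *purW* is not transcribed.
So PurW is not produced.
Required activator PurW is absent, so *irpK* is not transcribed.
So IrpK is not produced.
Mn²⁺ is present, so HolA is inactive.
Glyoxylate is present, so NerD is inactive.
JovR is non-functional in this strain, so it has no effect.
Required activator NerD is absent, so *dulC* is not transcribed.
So DulC is not produced.
With no repressor bound, *nerZ* is transcribed.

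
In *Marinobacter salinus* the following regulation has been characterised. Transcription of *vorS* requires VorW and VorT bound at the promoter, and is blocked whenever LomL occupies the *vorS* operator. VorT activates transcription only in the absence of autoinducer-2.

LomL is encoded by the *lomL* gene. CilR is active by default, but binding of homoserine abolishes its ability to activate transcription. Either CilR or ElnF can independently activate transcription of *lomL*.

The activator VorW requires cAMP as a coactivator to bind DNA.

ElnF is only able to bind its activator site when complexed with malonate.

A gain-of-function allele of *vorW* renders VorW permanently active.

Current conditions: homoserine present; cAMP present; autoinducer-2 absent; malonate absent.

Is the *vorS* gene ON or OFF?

Homoserine is present, so CilR is inactive.
Malonate is absent, so ElnF is inactive.
No activator is available at the *lomL* promoter, so *lomL* is not transcribed.
So LomL is not produced.
VorW is constitutively active in this strain.
Autoinducer-2 is absent, so VorT is active.
No repressor is bound and VorW and VorT are active, so *vorS* is transcribed.

ON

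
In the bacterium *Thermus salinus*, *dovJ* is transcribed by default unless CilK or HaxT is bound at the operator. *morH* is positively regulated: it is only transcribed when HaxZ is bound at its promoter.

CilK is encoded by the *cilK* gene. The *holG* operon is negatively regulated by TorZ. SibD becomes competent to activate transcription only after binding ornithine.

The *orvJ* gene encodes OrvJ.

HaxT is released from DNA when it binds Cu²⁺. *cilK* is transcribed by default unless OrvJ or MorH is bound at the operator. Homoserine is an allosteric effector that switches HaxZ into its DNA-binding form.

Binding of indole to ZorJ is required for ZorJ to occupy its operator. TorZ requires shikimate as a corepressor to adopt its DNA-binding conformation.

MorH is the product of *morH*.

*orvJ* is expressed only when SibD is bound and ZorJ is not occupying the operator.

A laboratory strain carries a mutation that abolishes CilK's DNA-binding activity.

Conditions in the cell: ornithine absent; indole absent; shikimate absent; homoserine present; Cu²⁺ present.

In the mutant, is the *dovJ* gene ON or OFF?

CilK is non-functional in this strain, so it has no effect.
Cu²⁺ is present, so HaxT is inactive.
With no repressor bound, *dovJ* is transcribed.

ON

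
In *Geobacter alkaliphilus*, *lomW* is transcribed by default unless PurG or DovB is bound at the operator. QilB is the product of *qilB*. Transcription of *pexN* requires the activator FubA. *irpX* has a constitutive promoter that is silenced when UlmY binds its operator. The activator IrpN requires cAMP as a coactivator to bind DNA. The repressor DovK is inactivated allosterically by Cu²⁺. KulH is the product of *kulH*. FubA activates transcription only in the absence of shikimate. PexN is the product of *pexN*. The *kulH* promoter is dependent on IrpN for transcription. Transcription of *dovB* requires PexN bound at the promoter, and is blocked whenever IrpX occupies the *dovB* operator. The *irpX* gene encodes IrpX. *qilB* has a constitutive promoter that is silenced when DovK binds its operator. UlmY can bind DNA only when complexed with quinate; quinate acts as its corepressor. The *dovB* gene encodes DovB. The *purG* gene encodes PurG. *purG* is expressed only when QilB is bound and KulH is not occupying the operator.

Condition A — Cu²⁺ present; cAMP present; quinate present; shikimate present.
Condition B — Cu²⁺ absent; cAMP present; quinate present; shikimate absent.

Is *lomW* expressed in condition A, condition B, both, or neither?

Condition A:
Cu²⁺ is present, so DovK is inactive.
With no repressor bound, *qilB* is transcribed.
So QilB is produced and active.
cAMP is present, so IrpN is active.
No repressor is bound and IrpN is active, so *kulH* is transcribed.
So KulH is produced and active.
With repressor KulH bound, *purG* is not transcribed.
So PurG is not produced.
Quinate is present, so UlmY is active.
With repressor UlmY bound, *irpX* is not transcribed.
So IrpX is not produced.
Shikimate is present, so FubA is inactive.
Required activator FubA is absent, so *pexN* is not transcribed.
So PexN is not produced.
Required activator PexN is absent, so *dovB* is not transcribed.
So DovB is not produced.
With no repressor bound, *lomW* is transcribed.
→ *lomW* is ON in A.
Condition B:
Cu²⁺ is absent, so DovK is active.
With repressor DovK bound, *qilB* is not transcribed.
So QilB is not produced.
cAMP is present, so IrpN is active.
No repressor is bound and IrpN is active, so *kulH* is transcribed.
So KulH is produced and active.
With repressor KulH bound, *purG* is not transcribed.
So PurG is not produced.
Quinate is present, so UlmY is active.
With repressor UlmY bound, *irpX* is not transcribed.
So IrpX is not produced.
Shikimate is absent, so FubA is active.
No repressor is bound and FubA is active, so *pexN* is transcribed.
So PexN is produced and active.
No repressor is bound and PexN is active, so *dovB* is transcribed.
So DovB is produced and active.
With repressor DovB bound, *lomW* is not transcribed.
→ *lomW* is OFF in B.

A only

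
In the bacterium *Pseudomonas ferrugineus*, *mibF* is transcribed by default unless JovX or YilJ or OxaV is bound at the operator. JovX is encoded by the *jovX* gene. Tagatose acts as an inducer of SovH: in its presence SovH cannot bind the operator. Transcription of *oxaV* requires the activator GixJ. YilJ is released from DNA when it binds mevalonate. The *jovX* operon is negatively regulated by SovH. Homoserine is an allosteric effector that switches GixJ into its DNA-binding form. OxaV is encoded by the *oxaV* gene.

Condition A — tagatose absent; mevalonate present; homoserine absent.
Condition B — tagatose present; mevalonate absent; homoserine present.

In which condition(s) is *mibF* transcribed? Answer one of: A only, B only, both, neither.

Condition A:
Tagatose is absent, so SovH is active.
With repressor SovH bound, *jovX* is not transcribed.
So JovX is not produced.
Mevalonate is present, so YilJ is inactive.
Homoserine is absent, so GixJ is inactive.
Required activator GixJ is absent, so *oxaV* is not transcribed.
So OxaV is not produced.
With no repressor bound, *mibF* is transcribed.
→ *mibF* is ON in A.
Condition B:
Tagatose is present, so SovH is inactive.
With no repressor bound, *jovX* is transcribed.
So JovX is produced and active.
Mevalonate is absent, so YilJ is active.
Homoserine is present, so GixJ is active.
No repressor is bound and GixJ is active, so *oxaV* is transcribed.
So OxaV is produced and active.
With repressor JovX bound, *mibF* is not transcribed.
→ *mibF* is OFF in B.

A only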